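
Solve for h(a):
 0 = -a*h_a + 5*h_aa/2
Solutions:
 h(a) = C1 + C2*erfi(sqrt(5)*a/5)


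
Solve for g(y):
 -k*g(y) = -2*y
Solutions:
 g(y) = 2*y/k


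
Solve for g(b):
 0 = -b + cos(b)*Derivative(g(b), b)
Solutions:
 g(b) = C1 + Integral(b/cos(b), b)


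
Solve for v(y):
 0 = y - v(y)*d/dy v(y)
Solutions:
 v(y) = -sqrt(C1 + y^2)
 v(y) = sqrt(C1 + y^2)


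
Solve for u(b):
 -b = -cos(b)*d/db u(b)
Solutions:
 u(b) = C1 + Integral(b/cos(b), b)


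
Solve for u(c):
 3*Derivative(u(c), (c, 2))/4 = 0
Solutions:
 u(c) = C1 + C2*c


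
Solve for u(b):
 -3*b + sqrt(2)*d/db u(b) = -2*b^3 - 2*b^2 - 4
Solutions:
 u(b) = C1 - sqrt(2)*b^4/4 - sqrt(2)*b^3/3 + 3*sqrt(2)*b^2/4 - 2*sqrt(2)*b


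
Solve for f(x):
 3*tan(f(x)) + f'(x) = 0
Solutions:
 f(x) = pi - asin(C1*exp(-3*x))
 f(x) = asin(C1*exp(-3*x))


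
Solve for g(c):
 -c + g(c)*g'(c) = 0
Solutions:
 g(c) = -sqrt(C1 + c^2)
 g(c) = sqrt(C1 + c^2)


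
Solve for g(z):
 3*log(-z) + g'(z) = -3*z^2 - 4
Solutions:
 g(z) = C1 - z^3 - 3*z*log(-z) - z


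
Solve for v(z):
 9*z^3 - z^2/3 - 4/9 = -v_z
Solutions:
 v(z) = C1 - 9*z^4/4 + z^3/9 + 4*z/9


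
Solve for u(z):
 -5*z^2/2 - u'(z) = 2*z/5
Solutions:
 u(z) = C1 - 5*z^3/6 - z^2/5


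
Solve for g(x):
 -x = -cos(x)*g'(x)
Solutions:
 g(x) = C1 + Integral(x/cos(x), x)


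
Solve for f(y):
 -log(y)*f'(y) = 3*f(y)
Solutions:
 f(y) = C1*exp(-3*li(y))


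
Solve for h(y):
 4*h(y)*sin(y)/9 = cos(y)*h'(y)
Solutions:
 h(y) = C1/cos(y)^(4/9)


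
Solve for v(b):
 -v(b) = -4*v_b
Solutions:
 v(b) = C1*exp(b/4)


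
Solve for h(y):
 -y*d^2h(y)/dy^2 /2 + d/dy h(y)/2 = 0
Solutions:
 h(y) = C1 + C2*y^2


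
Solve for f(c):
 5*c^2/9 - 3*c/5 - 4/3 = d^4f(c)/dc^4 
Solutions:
 f(c) = C1 + C2*c + C3*c^2 + C4*c^3 + c^6/648 - c^5/200 - c^4/18


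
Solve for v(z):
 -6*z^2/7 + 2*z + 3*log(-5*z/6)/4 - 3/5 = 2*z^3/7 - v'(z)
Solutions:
 v(z) = C1 + z^4/14 + 2*z^3/7 - z^2 - 3*z*log(-z)/4 + 3*z*(-5*log(5) + 5*log(6) + 9)/20


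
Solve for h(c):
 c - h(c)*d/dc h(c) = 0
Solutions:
 h(c) = -sqrt(C1 + c^2)
 h(c) = sqrt(C1 + c^2)


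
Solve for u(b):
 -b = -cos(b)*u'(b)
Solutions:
 u(b) = C1 + Integral(b/cos(b), b)


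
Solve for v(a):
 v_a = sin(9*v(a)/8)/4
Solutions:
 -a/4 + 4*log(cos(9*v(a)/8) - 1)/9 - 4*log(cos(9*v(a)/8) + 1)/9 = C1


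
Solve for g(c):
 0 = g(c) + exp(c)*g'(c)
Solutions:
 g(c) = C1*exp(exp(-c))


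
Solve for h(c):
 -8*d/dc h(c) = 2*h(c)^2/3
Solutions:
 h(c) = 12/(C1 + c)


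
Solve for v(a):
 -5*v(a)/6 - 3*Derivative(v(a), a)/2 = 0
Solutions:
 v(a) = C1*exp(-5*a/9)


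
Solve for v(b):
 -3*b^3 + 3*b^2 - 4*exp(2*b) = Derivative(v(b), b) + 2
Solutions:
 v(b) = C1 - 3*b^4/4 + b^3 - 2*b - 2*exp(2*b)


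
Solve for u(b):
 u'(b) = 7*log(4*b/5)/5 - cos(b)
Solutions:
 u(b) = C1 + 7*b*log(b)/5 - 7*b*log(5)/5 - 7*b/5 + 14*b*log(2)/5 - sin(b)


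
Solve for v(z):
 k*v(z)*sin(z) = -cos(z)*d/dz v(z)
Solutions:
 v(z) = C1*exp(k*log(cos(z)))


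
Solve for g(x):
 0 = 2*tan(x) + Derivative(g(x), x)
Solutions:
 g(x) = C1 + 2*log(cos(x))


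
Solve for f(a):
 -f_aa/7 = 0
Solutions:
 f(a) = C1 + C2*a


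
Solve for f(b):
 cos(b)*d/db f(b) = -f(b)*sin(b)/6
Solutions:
 f(b) = C1*cos(b)^(1/6)


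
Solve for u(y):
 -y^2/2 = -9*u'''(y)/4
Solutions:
 u(y) = C1 + C2*y + C3*y^2 + y^5/270


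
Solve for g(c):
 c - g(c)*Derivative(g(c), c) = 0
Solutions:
 g(c) = -sqrt(C1 + c^2)
 g(c) = sqrt(C1 + c^2)


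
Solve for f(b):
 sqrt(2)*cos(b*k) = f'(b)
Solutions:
 f(b) = C1 + sqrt(2)*sin(b*k)/k


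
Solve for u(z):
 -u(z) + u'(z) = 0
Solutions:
 u(z) = C1*exp(z)


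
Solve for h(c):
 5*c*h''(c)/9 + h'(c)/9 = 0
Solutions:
 h(c) = C1 + C2*c^(4/5)


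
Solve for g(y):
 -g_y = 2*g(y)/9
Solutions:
 g(y) = C1*exp(-2*y/9)


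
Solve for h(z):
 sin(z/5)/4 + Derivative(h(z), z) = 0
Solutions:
 h(z) = C1 + 5*cos(z/5)/4


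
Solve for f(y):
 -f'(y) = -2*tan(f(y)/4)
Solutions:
 f(y) = -4*asin(C1*exp(y/2)) + 4*pi
 f(y) = 4*asin(C1*exp(y/2))


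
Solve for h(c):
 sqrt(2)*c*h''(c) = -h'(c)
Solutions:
 h(c) = C1 + C2*c^(1 - sqrt(2)/2)


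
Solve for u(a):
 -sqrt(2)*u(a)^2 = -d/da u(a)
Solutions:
 u(a) = -1/(C1 + sqrt(2)*a)


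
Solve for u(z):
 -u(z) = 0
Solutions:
 u(z) = 0


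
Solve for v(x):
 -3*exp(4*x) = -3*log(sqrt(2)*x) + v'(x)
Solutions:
 v(x) = C1 + 3*x*log(x) + x*(-3 + 3*log(2)/2) - 3*exp(4*x)/4


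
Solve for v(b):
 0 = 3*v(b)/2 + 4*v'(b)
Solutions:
 v(b) = C1*exp(-3*b/8)


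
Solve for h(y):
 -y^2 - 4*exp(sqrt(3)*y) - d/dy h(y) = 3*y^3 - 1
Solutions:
 h(y) = C1 - 3*y^4/4 - y^3/3 + y - 4*sqrt(3)*exp(sqrt(3)*y)/3


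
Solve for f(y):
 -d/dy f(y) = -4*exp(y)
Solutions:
 f(y) = C1 + 4*exp(y)


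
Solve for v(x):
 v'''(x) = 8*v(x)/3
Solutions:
 v(x) = C3*exp(2*3^(2/3)*x/3) + (C1*sin(3^(1/6)*x) + C2*cos(3^(1/6)*x))*exp(-3^(2/3)*x/3)


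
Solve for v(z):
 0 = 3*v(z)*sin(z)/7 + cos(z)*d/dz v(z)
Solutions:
 v(z) = C1*cos(z)^(3/7)


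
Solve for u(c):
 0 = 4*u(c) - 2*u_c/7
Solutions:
 u(c) = C1*exp(14*c)


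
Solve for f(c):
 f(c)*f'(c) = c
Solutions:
 f(c) = -sqrt(C1 + c^2)
 f(c) = sqrt(C1 + c^2)


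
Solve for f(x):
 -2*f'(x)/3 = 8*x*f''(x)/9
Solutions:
 f(x) = C1 + C2*x^(1/4)


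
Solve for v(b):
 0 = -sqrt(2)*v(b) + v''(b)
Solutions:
 v(b) = C1*exp(-2^(1/4)*b) + C2*exp(2^(1/4)*b)


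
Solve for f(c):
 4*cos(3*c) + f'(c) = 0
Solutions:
 f(c) = C1 - 4*sin(3*c)/3


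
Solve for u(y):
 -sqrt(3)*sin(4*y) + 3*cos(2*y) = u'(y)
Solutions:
 u(y) = C1 + 3*sin(2*y)/2 + sqrt(3)*cos(4*y)/4


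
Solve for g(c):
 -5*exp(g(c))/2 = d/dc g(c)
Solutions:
 g(c) = log(1/(C1 + 5*c)) + log(2)


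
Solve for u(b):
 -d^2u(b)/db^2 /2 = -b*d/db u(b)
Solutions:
 u(b) = C1 + C2*erfi(b)


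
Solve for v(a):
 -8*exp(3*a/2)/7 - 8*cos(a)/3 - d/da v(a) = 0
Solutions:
 v(a) = C1 - 16*exp(3*a/2)/21 - 8*sin(a)/3


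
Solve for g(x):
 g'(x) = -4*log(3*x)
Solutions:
 g(x) = C1 - 4*x*log(x) - x*log(81) + 4*x


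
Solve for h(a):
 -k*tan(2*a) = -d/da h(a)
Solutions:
 h(a) = C1 - k*log(cos(2*a))/2


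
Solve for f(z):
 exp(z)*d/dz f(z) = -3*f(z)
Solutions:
 f(z) = C1*exp(3*exp(-z))


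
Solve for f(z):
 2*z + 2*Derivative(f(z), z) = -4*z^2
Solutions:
 f(z) = C1 - 2*z^3/3 - z^2/2


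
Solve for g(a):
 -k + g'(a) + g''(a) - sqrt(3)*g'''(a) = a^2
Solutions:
 g(a) = C1 + C2*exp(sqrt(3)*a*(1 - sqrt(1 + 4*sqrt(3)))/6) + C3*exp(sqrt(3)*a*(1 + sqrt(1 + 4*sqrt(3)))/6) + a^3/3 - a^2 + a*k + 2*a + 2*sqrt(3)*a


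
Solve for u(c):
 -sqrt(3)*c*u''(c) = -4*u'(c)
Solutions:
 u(c) = C1 + C2*c^(1 + 4*sqrt(3)/3)


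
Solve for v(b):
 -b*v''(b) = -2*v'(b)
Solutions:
 v(b) = C1 + C2*b^3


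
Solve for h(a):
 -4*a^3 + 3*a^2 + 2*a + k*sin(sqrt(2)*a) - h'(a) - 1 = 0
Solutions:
 h(a) = C1 - a^4 + a^3 + a^2 - a - sqrt(2)*k*cos(sqrt(2)*a)/2


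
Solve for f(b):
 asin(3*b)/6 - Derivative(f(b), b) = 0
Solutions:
 f(b) = C1 + b*asin(3*b)/6 + sqrt(1 - 9*b^2)/18


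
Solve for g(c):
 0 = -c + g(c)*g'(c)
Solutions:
 g(c) = -sqrt(C1 + c^2)
 g(c) = sqrt(C1 + c^2)


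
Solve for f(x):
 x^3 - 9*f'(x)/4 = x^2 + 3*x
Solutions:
 f(x) = C1 + x^4/9 - 4*x^3/27 - 2*x^2/3


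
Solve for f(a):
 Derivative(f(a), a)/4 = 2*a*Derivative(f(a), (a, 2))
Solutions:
 f(a) = C1 + C2*a^(9/8)


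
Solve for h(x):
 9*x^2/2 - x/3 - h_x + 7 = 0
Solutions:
 h(x) = C1 + 3*x^3/2 - x^2/6 + 7*x


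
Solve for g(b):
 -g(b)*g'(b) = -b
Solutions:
 g(b) = -sqrt(C1 + b^2)
 g(b) = sqrt(C1 + b^2)


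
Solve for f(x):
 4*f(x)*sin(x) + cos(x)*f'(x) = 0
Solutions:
 f(x) = C1*cos(x)^4


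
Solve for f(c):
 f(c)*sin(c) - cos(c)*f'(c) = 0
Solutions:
 f(c) = C1/cos(c)


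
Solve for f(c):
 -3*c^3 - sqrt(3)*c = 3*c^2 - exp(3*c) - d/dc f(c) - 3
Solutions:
 f(c) = C1 + 3*c^4/4 + c^3 + sqrt(3)*c^2/2 - 3*c - exp(3*c)/3


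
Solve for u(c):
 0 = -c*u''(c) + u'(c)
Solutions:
 u(c) = C1 + C2*c^2


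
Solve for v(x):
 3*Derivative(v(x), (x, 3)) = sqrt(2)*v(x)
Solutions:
 v(x) = C3*exp(2^(1/6)*3^(2/3)*x/3) + (C1*sin(6^(1/6)*x/2) + C2*cos(6^(1/6)*x/2))*exp(-2^(1/6)*3^(2/3)*x/6)


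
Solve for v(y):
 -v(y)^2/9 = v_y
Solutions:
 v(y) = 9/(C1 + y)


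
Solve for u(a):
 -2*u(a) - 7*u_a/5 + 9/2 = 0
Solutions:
 u(a) = C1*exp(-10*a/7) + 9/4


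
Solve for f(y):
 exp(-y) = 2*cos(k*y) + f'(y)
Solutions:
 f(y) = C1 - exp(-y) - 2*sin(k*y)/k


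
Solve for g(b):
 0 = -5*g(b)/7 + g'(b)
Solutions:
 g(b) = C1*exp(5*b/7)


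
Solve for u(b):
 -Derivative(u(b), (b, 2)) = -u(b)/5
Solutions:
 u(b) = C1*exp(-sqrt(5)*b/5) + C2*exp(sqrt(5)*b/5)


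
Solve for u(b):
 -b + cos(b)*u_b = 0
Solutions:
 u(b) = C1 + Integral(b/cos(b), b)


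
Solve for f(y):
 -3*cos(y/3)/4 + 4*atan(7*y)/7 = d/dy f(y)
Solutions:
 f(y) = C1 + 4*y*atan(7*y)/7 - 2*log(49*y^2 + 1)/49 - 9*sin(y/3)/4


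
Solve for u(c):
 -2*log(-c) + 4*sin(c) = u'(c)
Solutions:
 u(c) = C1 - 2*c*log(-c) + 2*c - 4*cos(c)


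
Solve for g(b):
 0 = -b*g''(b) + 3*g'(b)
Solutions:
 g(b) = C1 + C2*b^4


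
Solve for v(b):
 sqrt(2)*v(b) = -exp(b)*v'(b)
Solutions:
 v(b) = C1*exp(sqrt(2)*exp(-b))


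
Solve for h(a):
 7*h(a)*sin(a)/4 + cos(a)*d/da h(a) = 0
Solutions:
 h(a) = C1*cos(a)^(7/4)


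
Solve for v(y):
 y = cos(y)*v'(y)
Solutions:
 v(y) = C1 + Integral(y/cos(y), y)


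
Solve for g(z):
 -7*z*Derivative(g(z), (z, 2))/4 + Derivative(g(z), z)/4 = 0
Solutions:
 g(z) = C1 + C2*z^(8/7)


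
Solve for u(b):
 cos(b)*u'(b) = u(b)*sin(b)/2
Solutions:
 u(b) = C1/sqrt(cos(b))


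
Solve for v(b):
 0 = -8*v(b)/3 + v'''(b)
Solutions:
 v(b) = C3*exp(2*3^(2/3)*b/3) + (C1*sin(3^(1/6)*b) + C2*cos(3^(1/6)*b))*exp(-3^(2/3)*b/3)


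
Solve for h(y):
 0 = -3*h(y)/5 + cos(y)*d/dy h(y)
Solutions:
 h(y) = C1*(sin(y) + 1)^(3/10)/(sin(y) - 1)^(3/10)


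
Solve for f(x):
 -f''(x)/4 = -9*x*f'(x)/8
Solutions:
 f(x) = C1 + C2*erfi(3*x/2)


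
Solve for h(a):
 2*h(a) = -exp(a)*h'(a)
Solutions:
 h(a) = C1*exp(2*exp(-a))


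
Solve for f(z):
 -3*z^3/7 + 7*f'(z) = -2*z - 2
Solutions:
 f(z) = C1 + 3*z^4/196 - z^2/7 - 2*z/7


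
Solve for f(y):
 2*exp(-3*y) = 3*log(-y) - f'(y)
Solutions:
 f(y) = C1 + 3*y*log(-y) - 3*y + 2*exp(-3*y)/3


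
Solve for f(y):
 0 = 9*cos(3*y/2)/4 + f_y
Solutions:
 f(y) = C1 - 3*sin(3*y/2)/2


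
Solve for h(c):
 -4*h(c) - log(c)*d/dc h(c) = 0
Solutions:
 h(c) = C1*exp(-4*li(c))


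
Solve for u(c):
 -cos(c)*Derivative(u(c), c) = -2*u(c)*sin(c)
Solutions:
 u(c) = C1/cos(c)^2


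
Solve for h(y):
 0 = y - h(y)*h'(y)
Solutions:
 h(y) = -sqrt(C1 + y^2)
 h(y) = sqrt(C1 + y^2)


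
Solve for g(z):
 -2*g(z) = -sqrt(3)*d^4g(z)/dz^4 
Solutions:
 g(z) = C1*exp(-2^(1/4)*3^(7/8)*z/3) + C2*exp(2^(1/4)*3^(7/8)*z/3) + C3*sin(2^(1/4)*3^(7/8)*z/3) + C4*cos(2^(1/4)*3^(7/8)*z/3)


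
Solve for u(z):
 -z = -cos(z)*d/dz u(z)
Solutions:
 u(z) = C1 + Integral(z/cos(z), z)


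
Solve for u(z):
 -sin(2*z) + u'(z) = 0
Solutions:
 u(z) = C1 - cos(2*z)/2


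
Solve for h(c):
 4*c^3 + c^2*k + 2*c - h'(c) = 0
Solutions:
 h(c) = C1 + c^4 + c^3*k/3 + c^2


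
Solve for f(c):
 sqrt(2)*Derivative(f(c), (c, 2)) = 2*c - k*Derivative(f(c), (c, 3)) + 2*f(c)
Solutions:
 f(c) = C1*exp(-c*((sqrt(((-27 + 2*sqrt(2)/k^2)^2 - 8/k^4)/k^2) - 27/k + 2*sqrt(2)/k^3)^(1/3) + sqrt(2)/k + 2/(k^2*(sqrt(((-27 + 2*sqrt(2)/k^2)^2 - 8/k^4)/k^2) - 27/k + 2*sqrt(2)/k^3)^(1/3)))/3) + C2*exp(c*((sqrt(((-27 + 2*sqrt(2)/k^2)^2 - 8/k^4)/k^2) - 27/k + 2*sqrt(2)/k^3)^(1/3) - sqrt(3)*I*(sqrt(((-27 + 2*sqrt(2)/k^2)^2 - 8/k^4)/k^2) - 27/k + 2*sqrt(2)/k^3)^(1/3) - 2*sqrt(2)/k - 8/(k^2*(-1 + sqrt(3)*I)*(sqrt(((-27 + 2*sqrt(2)/k^2)^2 - 8/k^4)/k^2) - 27/k + 2*sqrt(2)/k^3)^(1/3)))/6) + C3*exp(c*((sqrt(((-27 + 2*sqrt(2)/k^2)^2 - 8/k^4)/k^2) - 27/k + 2*sqrt(2)/k^3)^(1/3) + sqrt(3)*I*(sqrt(((-27 + 2*sqrt(2)/k^2)^2 - 8/k^4)/k^2) - 27/k + 2*sqrt(2)/k^3)^(1/3) - 2*sqrt(2)/k + 8/(k^2*(1 + sqrt(3)*I)*(sqrt(((-27 + 2*sqrt(2)/k^2)^2 - 8/k^4)/k^2) - 27/k + 2*sqrt(2)/k^3)^(1/3)))/6) - c


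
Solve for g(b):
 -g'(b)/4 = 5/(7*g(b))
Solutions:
 g(b) = -sqrt(C1 - 280*b)/7
 g(b) = sqrt(C1 - 280*b)/7


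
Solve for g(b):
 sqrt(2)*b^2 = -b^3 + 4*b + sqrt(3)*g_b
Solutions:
 g(b) = C1 + sqrt(3)*b^4/12 + sqrt(6)*b^3/9 - 2*sqrt(3)*b^2/3


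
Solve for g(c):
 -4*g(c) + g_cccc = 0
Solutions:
 g(c) = C1*exp(-sqrt(2)*c) + C2*exp(sqrt(2)*c) + C3*sin(sqrt(2)*c) + C4*cos(sqrt(2)*c)


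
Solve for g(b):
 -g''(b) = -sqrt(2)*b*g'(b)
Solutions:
 g(b) = C1 + C2*erfi(2^(3/4)*b/2)


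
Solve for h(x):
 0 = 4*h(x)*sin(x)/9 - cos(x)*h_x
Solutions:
 h(x) = C1/cos(x)^(4/9)


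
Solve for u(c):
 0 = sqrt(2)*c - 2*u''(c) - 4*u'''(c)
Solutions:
 u(c) = C1 + C2*c + C3*exp(-c/2) + sqrt(2)*c^3/12 - sqrt(2)*c^2/2


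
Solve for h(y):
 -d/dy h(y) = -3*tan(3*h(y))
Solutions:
 h(y) = -asin(C1*exp(9*y))/3 + pi/3
 h(y) = asin(C1*exp(9*y))/3


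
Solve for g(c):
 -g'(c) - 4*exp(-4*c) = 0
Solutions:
 g(c) = C1 + exp(-4*c)


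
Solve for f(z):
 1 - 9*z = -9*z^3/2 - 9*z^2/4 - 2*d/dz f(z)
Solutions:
 f(z) = C1 - 9*z^4/16 - 3*z^3/8 + 9*z^2/4 - z/2


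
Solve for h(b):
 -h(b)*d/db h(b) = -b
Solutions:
 h(b) = -sqrt(C1 + b^2)
 h(b) = sqrt(C1 + b^2)


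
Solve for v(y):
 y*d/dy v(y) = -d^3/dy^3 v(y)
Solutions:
 v(y) = C1 + Integral(C2*airyai(-y) + C3*airybi(-y), y)


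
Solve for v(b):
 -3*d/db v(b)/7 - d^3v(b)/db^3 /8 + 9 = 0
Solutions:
 v(b) = C1 + C2*sin(2*sqrt(42)*b/7) + C3*cos(2*sqrt(42)*b/7) + 21*b


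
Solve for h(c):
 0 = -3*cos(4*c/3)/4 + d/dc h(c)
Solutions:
 h(c) = C1 + 9*sin(4*c/3)/16


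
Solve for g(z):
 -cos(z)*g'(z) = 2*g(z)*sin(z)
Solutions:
 g(z) = C1*cos(z)^2


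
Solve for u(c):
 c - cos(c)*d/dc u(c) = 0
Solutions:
 u(c) = C1 + Integral(c/cos(c), c)


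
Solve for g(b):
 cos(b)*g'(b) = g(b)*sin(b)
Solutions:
 g(b) = C1/cos(b)


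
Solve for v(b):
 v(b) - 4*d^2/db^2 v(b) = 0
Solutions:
 v(b) = C1*exp(-b/2) + C2*exp(b/2)


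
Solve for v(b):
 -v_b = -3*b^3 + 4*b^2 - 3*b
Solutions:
 v(b) = C1 + 3*b^4/4 - 4*b^3/3 + 3*b^2/2


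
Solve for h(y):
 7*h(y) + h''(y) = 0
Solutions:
 h(y) = C1*sin(sqrt(7)*y) + C2*cos(sqrt(7)*y)


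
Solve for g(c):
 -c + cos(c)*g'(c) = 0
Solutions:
 g(c) = C1 + Integral(c/cos(c), c)


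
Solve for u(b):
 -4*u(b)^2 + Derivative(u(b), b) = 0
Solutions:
 u(b) = -1/(C1 + 4*b)


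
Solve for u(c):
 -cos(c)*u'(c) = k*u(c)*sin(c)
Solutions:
 u(c) = C1*exp(k*log(cos(c)))


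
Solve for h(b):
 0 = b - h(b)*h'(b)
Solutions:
 h(b) = -sqrt(C1 + b^2)
 h(b) = sqrt(C1 + b^2)


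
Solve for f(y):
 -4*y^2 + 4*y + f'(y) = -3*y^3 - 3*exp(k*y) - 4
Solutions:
 f(y) = C1 - 3*y^4/4 + 4*y^3/3 - 2*y^2 - 4*y - 3*exp(k*y)/k


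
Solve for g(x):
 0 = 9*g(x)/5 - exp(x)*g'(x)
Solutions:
 g(x) = C1*exp(-9*exp(-x)/5)


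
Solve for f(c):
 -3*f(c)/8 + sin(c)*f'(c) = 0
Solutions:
 f(c) = C1*(cos(c) - 1)^(3/16)/(cos(c) + 1)^(3/16)


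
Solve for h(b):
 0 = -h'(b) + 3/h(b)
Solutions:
 h(b) = -sqrt(C1 + 6*b)
 h(b) = sqrt(C1 + 6*b)


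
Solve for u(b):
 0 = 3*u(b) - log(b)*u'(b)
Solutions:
 u(b) = C1*exp(3*li(b))


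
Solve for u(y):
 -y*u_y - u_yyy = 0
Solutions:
 u(y) = C1 + Integral(C2*airyai(-y) + C3*airybi(-y), y)


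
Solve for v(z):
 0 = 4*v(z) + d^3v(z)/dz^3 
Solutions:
 v(z) = C3*exp(-2^(2/3)*z) + (C1*sin(2^(2/3)*sqrt(3)*z/2) + C2*cos(2^(2/3)*sqrt(3)*z/2))*exp(2^(2/3)*z/2)


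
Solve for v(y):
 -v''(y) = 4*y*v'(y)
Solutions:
 v(y) = C1 + C2*erf(sqrt(2)*y)


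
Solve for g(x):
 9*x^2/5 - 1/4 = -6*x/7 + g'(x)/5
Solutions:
 g(x) = C1 + 3*x^3 + 15*x^2/7 - 5*x/4


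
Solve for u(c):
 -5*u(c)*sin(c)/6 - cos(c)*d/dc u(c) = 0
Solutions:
 u(c) = C1*cos(c)^(5/6)


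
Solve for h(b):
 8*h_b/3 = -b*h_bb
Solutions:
 h(b) = C1 + C2/b^(5/3)


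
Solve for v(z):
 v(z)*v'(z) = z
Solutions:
 v(z) = -sqrt(C1 + z^2)
 v(z) = sqrt(C1 + z^2)


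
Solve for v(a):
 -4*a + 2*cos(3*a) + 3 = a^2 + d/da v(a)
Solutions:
 v(a) = C1 - a^3/3 - 2*a^2 + 3*a + 2*sin(3*a)/3


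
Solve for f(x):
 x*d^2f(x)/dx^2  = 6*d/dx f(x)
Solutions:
 f(x) = C1 + C2*x^7


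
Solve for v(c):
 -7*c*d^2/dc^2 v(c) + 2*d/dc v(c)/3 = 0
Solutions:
 v(c) = C1 + C2*c^(23/21)


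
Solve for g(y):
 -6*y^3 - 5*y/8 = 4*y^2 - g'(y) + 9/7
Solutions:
 g(y) = C1 + 3*y^4/2 + 4*y^3/3 + 5*y^2/16 + 9*y/7


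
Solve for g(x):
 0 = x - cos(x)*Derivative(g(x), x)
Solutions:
 g(x) = C1 + Integral(x/cos(x), x)


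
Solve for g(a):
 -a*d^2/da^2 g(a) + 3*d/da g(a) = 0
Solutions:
 g(a) = C1 + C2*a^4


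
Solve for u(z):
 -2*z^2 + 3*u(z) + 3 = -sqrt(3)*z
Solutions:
 u(z) = 2*z^2/3 - sqrt(3)*z/3 - 1


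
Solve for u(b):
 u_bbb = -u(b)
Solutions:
 u(b) = C3*exp(-b) + (C1*sin(sqrt(3)*b/2) + C2*cos(sqrt(3)*b/2))*exp(b/2)


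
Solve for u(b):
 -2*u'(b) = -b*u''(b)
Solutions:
 u(b) = C1 + C2*b^3


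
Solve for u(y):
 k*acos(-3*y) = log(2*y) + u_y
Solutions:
 u(y) = C1 + k*(y*acos(-3*y) + sqrt(1 - 9*y^2)/3) - y*log(y) - y*log(2) + y


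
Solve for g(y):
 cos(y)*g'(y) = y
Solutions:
 g(y) = C1 + Integral(y/cos(y), y)


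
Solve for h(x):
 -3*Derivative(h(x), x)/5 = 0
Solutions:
 h(x) = C1


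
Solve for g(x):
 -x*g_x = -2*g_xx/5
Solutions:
 g(x) = C1 + C2*erfi(sqrt(5)*x/2)


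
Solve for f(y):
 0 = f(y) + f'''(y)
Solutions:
 f(y) = C3*exp(-y) + (C1*sin(sqrt(3)*y/2) + C2*cos(sqrt(3)*y/2))*exp(y/2)


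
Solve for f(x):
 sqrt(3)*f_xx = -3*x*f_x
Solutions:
 f(x) = C1 + C2*erf(sqrt(2)*3^(1/4)*x/2)


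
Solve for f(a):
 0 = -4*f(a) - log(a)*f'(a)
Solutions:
 f(a) = C1*exp(-4*li(a))


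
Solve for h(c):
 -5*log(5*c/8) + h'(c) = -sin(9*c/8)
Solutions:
 h(c) = C1 + 5*c*log(c) - 15*c*log(2) - 5*c + 5*c*log(5) + 8*cos(9*c/8)/9


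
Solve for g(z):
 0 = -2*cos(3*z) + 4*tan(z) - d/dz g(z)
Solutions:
 g(z) = C1 - 4*log(cos(z)) - 2*sin(3*z)/3


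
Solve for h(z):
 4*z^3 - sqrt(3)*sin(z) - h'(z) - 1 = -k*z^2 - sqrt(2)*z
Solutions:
 h(z) = C1 + k*z^3/3 + z^4 + sqrt(2)*z^2/2 - z + sqrt(3)*cos(z)


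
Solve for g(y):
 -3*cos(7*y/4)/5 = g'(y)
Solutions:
 g(y) = C1 - 12*sin(7*y/4)/35


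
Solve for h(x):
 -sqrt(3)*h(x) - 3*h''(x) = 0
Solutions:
 h(x) = C1*sin(3^(3/4)*x/3) + C2*cos(3^(3/4)*x/3)


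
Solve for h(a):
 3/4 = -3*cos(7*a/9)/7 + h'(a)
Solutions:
 h(a) = C1 + 3*a/4 + 27*sin(7*a/9)/49


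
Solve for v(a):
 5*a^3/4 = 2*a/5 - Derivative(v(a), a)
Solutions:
 v(a) = C1 - 5*a^4/16 + a^2/5


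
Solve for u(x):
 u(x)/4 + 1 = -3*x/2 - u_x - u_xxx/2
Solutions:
 u(x) = C1*exp(-6^(1/3)*x*(-(9 + sqrt(465))^(1/3) + 4*6^(1/3)/(9 + sqrt(465))^(1/3))/12)*sin(2^(1/3)*3^(1/6)*x*(2^(1/3)/(9 + sqrt(465))^(1/3) + 3^(2/3)*(9 + sqrt(465))^(1/3)/12)) + C2*exp(-6^(1/3)*x*(-(9 + sqrt(465))^(1/3) + 4*6^(1/3)/(9 + sqrt(465))^(1/3))/12)*cos(2^(1/3)*3^(1/6)*x*(2^(1/3)/(9 + sqrt(465))^(1/3) + 3^(2/3)*(9 + sqrt(465))^(1/3)/12)) + C3*exp(6^(1/3)*x*(-(9 + sqrt(465))^(1/3) + 4*6^(1/3)/(9 + sqrt(465))^(1/3))/6) - 6*x + 20


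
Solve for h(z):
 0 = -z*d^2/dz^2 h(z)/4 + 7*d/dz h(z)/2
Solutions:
 h(z) = C1 + C2*z^15


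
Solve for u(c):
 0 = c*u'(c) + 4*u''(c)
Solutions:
 u(c) = C1 + C2*erf(sqrt(2)*c/4)


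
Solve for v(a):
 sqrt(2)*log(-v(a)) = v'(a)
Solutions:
 -li(-v(a)) = C1 + sqrt(2)*a


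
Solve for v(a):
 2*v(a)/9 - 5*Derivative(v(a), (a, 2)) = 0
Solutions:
 v(a) = C1*exp(-sqrt(10)*a/15) + C2*exp(sqrt(10)*a/15)


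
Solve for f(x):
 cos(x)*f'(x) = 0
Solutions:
 f(x) = C1


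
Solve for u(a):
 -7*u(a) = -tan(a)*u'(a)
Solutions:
 u(a) = C1*sin(a)^7


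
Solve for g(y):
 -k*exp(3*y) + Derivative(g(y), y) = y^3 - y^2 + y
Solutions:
 g(y) = C1 + k*exp(3*y)/3 + y^4/4 - y^3/3 + y^2/2


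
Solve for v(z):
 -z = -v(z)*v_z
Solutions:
 v(z) = -sqrt(C1 + z^2)
 v(z) = sqrt(C1 + z^2)


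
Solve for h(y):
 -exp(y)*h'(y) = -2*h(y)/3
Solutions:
 h(y) = C1*exp(-2*exp(-y)/3)


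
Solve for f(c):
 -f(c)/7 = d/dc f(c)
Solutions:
 f(c) = C1*exp(-c/7)


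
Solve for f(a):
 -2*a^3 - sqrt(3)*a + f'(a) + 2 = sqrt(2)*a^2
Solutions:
 f(a) = C1 + a^4/2 + sqrt(2)*a^3/3 + sqrt(3)*a^2/2 - 2*a


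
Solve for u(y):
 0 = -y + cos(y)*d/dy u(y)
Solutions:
 u(y) = C1 + Integral(y/cos(y), y)


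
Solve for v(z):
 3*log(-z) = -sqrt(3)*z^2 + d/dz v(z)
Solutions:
 v(z) = C1 + sqrt(3)*z^3/3 + 3*z*log(-z) - 3*z


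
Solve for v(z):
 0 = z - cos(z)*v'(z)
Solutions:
 v(z) = C1 + Integral(z/cos(z), z)


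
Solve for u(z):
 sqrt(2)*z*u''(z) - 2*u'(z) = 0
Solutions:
 u(z) = C1 + C2*z^(1 + sqrt(2))


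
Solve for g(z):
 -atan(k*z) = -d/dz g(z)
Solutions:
 g(z) = C1 + Piecewise((z*atan(k*z) - log(k^2*z^2 + 1)/(2*k), Ne(k, 0)), (0, True))


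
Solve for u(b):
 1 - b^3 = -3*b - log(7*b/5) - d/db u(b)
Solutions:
 u(b) = C1 + b^4/4 - 3*b^2/2 - b*log(b) + b*log(5/7)


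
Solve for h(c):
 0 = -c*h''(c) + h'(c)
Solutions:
 h(c) = C1 + C2*c^2


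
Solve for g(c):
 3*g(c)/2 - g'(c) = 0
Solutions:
 g(c) = C1*exp(3*c/2)


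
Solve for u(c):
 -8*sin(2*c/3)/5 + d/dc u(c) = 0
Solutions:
 u(c) = C1 - 12*cos(2*c/3)/5


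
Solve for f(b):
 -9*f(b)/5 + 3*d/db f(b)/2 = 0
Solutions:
 f(b) = C1*exp(6*b/5)


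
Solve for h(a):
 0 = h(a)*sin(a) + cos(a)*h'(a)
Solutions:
 h(a) = C1*cos(a)


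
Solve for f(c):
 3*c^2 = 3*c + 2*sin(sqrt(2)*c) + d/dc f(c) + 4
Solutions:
 f(c) = C1 + c^3 - 3*c^2/2 - 4*c + sqrt(2)*cos(sqrt(2)*c)


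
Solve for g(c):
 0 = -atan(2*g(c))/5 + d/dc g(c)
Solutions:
 Integral(1/atan(2*_y), (_y, g(c))) = C1 + c/5


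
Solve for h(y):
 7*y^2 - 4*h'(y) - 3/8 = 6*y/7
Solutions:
 h(y) = C1 + 7*y^3/12 - 3*y^2/28 - 3*y/32


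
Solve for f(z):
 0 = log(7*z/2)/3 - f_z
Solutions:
 f(z) = C1 + z*log(z)/3 - z/3 - z*log(2)/3 + z*log(7)/3


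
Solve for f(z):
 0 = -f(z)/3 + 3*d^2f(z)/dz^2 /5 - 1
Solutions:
 f(z) = C1*exp(-sqrt(5)*z/3) + C2*exp(sqrt(5)*z/3) - 3


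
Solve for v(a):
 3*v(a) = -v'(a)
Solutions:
 v(a) = C1*exp(-3*a)


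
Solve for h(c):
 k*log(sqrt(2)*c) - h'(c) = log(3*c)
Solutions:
 h(c) = C1 + c*k*log(c) - c*k + c*k*log(2)/2 - c*log(c) - c*log(3) + c


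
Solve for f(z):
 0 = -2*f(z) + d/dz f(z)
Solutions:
 f(z) = C1*exp(2*z)


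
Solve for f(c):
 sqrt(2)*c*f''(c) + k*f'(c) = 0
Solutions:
 f(c) = C1 + c^(-sqrt(2)*re(k)/2 + 1)*(C2*sin(sqrt(2)*log(c)*Abs(im(k))/2) + C3*cos(sqrt(2)*log(c)*im(k)/2))


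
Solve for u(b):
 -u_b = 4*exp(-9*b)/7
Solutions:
 u(b) = C1 + 4*exp(-9*b)/63


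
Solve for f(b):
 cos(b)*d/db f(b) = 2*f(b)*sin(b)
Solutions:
 f(b) = C1/cos(b)^2


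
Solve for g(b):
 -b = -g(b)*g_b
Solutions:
 g(b) = -sqrt(C1 + b^2)
 g(b) = sqrt(C1 + b^2)


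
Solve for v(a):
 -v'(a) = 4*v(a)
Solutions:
 v(a) = C1*exp(-4*a)


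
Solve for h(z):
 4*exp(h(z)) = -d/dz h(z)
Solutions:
 h(z) = log(1/(C1 + 4*z))


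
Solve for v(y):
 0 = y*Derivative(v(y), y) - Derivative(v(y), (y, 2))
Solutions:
 v(y) = C1 + C2*erfi(sqrt(2)*y/2)


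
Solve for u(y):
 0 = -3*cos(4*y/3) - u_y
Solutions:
 u(y) = C1 - 9*sin(4*y/3)/4


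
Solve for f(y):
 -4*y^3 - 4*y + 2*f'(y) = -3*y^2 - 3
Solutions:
 f(y) = C1 + y^4/2 - y^3/2 + y^2 - 3*y/2


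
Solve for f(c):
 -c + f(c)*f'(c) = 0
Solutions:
 f(c) = -sqrt(C1 + c^2)
 f(c) = sqrt(C1 + c^2)


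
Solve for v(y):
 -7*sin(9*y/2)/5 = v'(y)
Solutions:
 v(y) = C1 + 14*cos(9*y/2)/45


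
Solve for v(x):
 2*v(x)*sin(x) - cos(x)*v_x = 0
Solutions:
 v(x) = C1/cos(x)^2


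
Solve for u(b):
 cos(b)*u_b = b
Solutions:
 u(b) = C1 + Integral(b/cos(b), b)


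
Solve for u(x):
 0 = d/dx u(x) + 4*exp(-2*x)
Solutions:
 u(x) = C1 + 2*exp(-2*x)


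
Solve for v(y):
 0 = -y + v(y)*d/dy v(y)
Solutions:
 v(y) = -sqrt(C1 + y^2)
 v(y) = sqrt(C1 + y^2)


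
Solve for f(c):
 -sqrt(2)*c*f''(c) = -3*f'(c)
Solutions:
 f(c) = C1 + C2*c^(1 + 3*sqrt(2)/2)


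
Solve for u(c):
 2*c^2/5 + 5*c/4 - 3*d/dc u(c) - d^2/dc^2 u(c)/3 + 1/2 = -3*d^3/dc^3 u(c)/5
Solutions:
 u(c) = C1 + C2*exp(c*(5 - sqrt(1645))/18) + C3*exp(c*(5 + sqrt(1645))/18) + 2*c^3/45 + 209*c^2/1080 + 4301*c/24300


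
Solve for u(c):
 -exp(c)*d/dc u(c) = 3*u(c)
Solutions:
 u(c) = C1*exp(3*exp(-c))


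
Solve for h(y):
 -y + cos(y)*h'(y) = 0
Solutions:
 h(y) = C1 + Integral(y/cos(y), y)


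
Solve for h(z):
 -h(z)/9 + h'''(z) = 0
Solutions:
 h(z) = C3*exp(3^(1/3)*z/3) + (C1*sin(3^(5/6)*z/6) + C2*cos(3^(5/6)*z/6))*exp(-3^(1/3)*z/6)


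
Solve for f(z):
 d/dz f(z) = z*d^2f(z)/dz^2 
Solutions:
 f(z) = C1 + C2*z^2


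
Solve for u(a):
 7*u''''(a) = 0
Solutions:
 u(a) = C1 + C2*a + C3*a^2 + C4*a^3


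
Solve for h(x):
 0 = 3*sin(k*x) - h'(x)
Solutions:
 h(x) = C1 - 3*cos(k*x)/k


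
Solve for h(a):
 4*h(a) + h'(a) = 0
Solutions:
 h(a) = C1*exp(-4*a)


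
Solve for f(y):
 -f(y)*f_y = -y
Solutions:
 f(y) = -sqrt(C1 + y^2)
 f(y) = sqrt(C1 + y^2)


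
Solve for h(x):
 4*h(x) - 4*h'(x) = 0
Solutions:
 h(x) = C1*exp(x)


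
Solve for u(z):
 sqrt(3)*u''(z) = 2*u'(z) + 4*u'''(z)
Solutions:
 u(z) = C1 + (C2*sin(sqrt(29)*z/8) + C3*cos(sqrt(29)*z/8))*exp(sqrt(3)*z/8)


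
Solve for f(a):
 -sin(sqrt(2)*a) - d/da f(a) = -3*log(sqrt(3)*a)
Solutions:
 f(a) = C1 + 3*a*log(a) - 3*a + 3*a*log(3)/2 + sqrt(2)*cos(sqrt(2)*a)/2


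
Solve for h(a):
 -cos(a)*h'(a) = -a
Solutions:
 h(a) = C1 + Integral(a/cos(a), a)


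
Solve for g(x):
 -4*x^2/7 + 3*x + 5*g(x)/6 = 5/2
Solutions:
 g(x) = 24*x^2/35 - 18*x/5 + 3


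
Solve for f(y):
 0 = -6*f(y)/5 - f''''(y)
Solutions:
 f(y) = (C1*sin(10^(3/4)*3^(1/4)*y/10) + C2*cos(10^(3/4)*3^(1/4)*y/10))*exp(-10^(3/4)*3^(1/4)*y/10) + (C3*sin(10^(3/4)*3^(1/4)*y/10) + C4*cos(10^(3/4)*3^(1/4)*y/10))*exp(10^(3/4)*3^(1/4)*y/10)


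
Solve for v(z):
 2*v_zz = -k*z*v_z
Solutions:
 v(z) = Piecewise((-sqrt(pi)*C1*erf(sqrt(k)*z/2)/sqrt(k) - C2, (k > 0) | (k < 0)), (-C1*z - C2, True))


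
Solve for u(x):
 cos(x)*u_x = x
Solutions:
 u(x) = C1 + Integral(x/cos(x), x)


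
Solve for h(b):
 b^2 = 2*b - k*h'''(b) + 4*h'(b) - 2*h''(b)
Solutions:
 h(b) = C1 + C2*exp(b*(sqrt(4*k + 1) - 1)/k) + C3*exp(-b*(sqrt(4*k + 1) + 1)/k) + b^3/12 - b^2/8 + b*k/8 - b/8


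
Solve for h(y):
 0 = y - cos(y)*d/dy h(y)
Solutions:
 h(y) = C1 + Integral(y/cos(y), y)


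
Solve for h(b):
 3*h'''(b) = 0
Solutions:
 h(b) = C1 + C2*b + C3*b^2


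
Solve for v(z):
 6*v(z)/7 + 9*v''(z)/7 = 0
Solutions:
 v(z) = C1*sin(sqrt(6)*z/3) + C2*cos(sqrt(6)*z/3)


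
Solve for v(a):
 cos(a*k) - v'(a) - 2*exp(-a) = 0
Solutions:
 v(a) = C1 + 2*exp(-a) + sin(a*k)/k


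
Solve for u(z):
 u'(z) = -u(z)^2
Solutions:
 u(z) = 1/(C1 + z)


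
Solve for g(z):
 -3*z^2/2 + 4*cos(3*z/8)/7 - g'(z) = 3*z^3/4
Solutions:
 g(z) = C1 - 3*z^4/16 - z^3/2 + 32*sin(3*z/8)/21


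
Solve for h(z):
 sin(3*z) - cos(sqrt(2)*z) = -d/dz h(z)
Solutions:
 h(z) = C1 + sqrt(2)*sin(sqrt(2)*z)/2 + cos(3*z)/3


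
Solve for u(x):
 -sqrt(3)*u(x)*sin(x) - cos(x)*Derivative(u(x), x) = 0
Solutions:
 u(x) = C1*cos(x)^(sqrt(3))


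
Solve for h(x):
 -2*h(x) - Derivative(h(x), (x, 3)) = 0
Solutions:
 h(x) = C3*exp(-2^(1/3)*x) + (C1*sin(2^(1/3)*sqrt(3)*x/2) + C2*cos(2^(1/3)*sqrt(3)*x/2))*exp(2^(1/3)*x/2)


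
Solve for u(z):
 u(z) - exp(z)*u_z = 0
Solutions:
 u(z) = C1*exp(-exp(-z))


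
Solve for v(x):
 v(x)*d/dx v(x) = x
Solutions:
 v(x) = -sqrt(C1 + x^2)
 v(x) = sqrt(C1 + x^2)


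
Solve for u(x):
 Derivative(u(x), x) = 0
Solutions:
 u(x) = C1


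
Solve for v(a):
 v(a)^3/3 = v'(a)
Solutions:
 v(a) = -sqrt(6)*sqrt(-1/(C1 + a))/2
 v(a) = sqrt(6)*sqrt(-1/(C1 + a))/2


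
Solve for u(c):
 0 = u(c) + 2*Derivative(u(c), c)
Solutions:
 u(c) = C1*exp(-c/2)


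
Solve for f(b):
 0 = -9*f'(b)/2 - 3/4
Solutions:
 f(b) = C1 - b/6


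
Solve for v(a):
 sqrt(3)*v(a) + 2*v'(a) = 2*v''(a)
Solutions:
 v(a) = C1*exp(a*(1 - sqrt(1 + 2*sqrt(3)))/2) + C2*exp(a*(1 + sqrt(1 + 2*sqrt(3)))/2)


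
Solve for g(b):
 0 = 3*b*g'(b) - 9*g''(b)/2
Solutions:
 g(b) = C1 + C2*erfi(sqrt(3)*b/3)


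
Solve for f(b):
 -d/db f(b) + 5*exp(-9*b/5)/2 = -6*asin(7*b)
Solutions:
 f(b) = C1 + 6*b*asin(7*b) + 6*sqrt(1 - 49*b^2)/7 - 25*exp(-9*b/5)/18


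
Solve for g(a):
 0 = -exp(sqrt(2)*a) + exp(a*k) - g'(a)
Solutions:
 g(a) = C1 - sqrt(2)*exp(sqrt(2)*a)/2 + exp(a*k)/k


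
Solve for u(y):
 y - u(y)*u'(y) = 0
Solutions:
 u(y) = -sqrt(C1 + y^2)
 u(y) = sqrt(C1 + y^2)


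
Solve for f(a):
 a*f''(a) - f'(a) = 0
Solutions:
 f(a) = C1 + C2*a^2


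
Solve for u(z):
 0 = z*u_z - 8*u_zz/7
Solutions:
 u(z) = C1 + C2*erfi(sqrt(7)*z/4)


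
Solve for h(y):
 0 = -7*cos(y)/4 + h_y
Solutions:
 h(y) = C1 + 7*sin(y)/4


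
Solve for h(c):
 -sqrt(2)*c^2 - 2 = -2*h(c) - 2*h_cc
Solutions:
 h(c) = C1*sin(c) + C2*cos(c) + sqrt(2)*c^2/2 - sqrt(2) + 1


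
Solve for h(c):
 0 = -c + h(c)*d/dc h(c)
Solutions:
 h(c) = -sqrt(C1 + c^2)
 h(c) = sqrt(C1 + c^2)


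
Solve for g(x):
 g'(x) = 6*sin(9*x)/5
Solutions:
 g(x) = C1 - 2*cos(9*x)/15


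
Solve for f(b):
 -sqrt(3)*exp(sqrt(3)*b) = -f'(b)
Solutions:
 f(b) = C1 + exp(sqrt(3)*b)


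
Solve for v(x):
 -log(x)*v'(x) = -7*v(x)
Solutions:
 v(x) = C1*exp(7*li(x))


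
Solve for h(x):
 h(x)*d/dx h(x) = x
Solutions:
 h(x) = -sqrt(C1 + x^2)
 h(x) = sqrt(C1 + x^2)


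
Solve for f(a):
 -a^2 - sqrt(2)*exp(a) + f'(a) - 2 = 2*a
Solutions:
 f(a) = C1 + a^3/3 + a^2 + 2*a + sqrt(2)*exp(a)


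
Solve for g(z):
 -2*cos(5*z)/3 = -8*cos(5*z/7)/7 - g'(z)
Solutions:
 g(z) = C1 - 8*sin(5*z/7)/5 + 2*sin(5*z)/15


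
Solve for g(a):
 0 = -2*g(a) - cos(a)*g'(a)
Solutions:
 g(a) = C1*(sin(a) - 1)/(sin(a) + 1)


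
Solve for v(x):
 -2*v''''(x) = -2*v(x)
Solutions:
 v(x) = C1*exp(-x) + C2*exp(x) + C3*sin(x) + C4*cos(x)


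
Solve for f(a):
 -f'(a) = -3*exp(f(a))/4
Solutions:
 f(a) = log(-1/(C1 + 3*a)) + 2*log(2)


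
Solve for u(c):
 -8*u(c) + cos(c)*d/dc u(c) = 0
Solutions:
 u(c) = C1*(sin(c)^4 + 4*sin(c)^3 + 6*sin(c)^2 + 4*sin(c) + 1)/(sin(c)^4 - 4*sin(c)^3 + 6*sin(c)^2 - 4*sin(c) + 1)


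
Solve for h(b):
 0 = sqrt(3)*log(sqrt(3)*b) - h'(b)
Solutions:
 h(b) = C1 + sqrt(3)*b*log(b) - sqrt(3)*b + sqrt(3)*b*log(3)/2


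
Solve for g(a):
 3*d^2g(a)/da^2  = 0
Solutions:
 g(a) = C1 + C2*a


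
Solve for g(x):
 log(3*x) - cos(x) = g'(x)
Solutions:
 g(x) = C1 + x*log(x) - x + x*log(3) - sin(x)


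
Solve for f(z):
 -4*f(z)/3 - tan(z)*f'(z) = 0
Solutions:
 f(z) = C1/sin(z)^(4/3)


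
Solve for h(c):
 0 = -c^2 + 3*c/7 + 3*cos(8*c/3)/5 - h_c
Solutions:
 h(c) = C1 - c^3/3 + 3*c^2/14 + 9*sin(8*c/3)/40


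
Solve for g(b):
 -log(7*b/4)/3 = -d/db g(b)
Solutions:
 g(b) = C1 + b*log(b)/3 - 2*b*log(2)/3 - b/3 + b*log(7)/3


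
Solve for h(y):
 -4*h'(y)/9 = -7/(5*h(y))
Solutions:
 h(y) = -sqrt(C1 + 630*y)/10
 h(y) = sqrt(C1 + 630*y)/10


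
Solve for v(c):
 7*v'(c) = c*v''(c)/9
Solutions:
 v(c) = C1 + C2*c^64


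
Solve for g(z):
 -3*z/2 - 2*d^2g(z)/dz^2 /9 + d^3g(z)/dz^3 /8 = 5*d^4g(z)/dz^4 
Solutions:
 g(z) = C1 + C2*z - 9*z^3/8 - 243*z^2/128 + (C3*sin(sqrt(2551)*z/240) + C4*cos(sqrt(2551)*z/240))*exp(z/80)


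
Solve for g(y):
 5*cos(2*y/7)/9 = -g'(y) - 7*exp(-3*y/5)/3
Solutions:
 g(y) = C1 - 35*sin(2*y/7)/18 + 35*exp(-3*y/5)/9


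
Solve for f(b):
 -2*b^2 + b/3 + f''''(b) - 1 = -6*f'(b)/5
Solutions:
 f(b) = C1 + C4*exp(-5^(2/3)*6^(1/3)*b/5) + 5*b^3/9 - 5*b^2/36 + 5*b/6 + (C2*sin(2^(1/3)*3^(5/6)*5^(2/3)*b/10) + C3*cos(2^(1/3)*3^(5/6)*5^(2/3)*b/10))*exp(5^(2/3)*6^(1/3)*b/10)


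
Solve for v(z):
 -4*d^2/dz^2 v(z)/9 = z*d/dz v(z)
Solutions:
 v(z) = C1 + C2*erf(3*sqrt(2)*z/4)


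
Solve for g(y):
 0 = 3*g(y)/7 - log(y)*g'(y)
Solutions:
 g(y) = C1*exp(3*li(y)/7)


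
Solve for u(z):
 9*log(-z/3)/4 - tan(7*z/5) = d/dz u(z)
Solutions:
 u(z) = C1 + 9*z*log(-z)/4 - 9*z*log(3)/4 - 9*z/4 + 5*log(cos(7*z/5))/7


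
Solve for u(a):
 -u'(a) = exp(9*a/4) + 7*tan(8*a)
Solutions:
 u(a) = C1 - 4*exp(9*a/4)/9 + 7*log(cos(8*a))/8


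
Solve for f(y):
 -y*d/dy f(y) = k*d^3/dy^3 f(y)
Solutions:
 f(y) = C1 + Integral(C2*airyai(y*(-1/k)^(1/3)) + C3*airybi(y*(-1/k)^(1/3)), y)


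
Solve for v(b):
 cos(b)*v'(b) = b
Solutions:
 v(b) = C1 + Integral(b/cos(b), b)


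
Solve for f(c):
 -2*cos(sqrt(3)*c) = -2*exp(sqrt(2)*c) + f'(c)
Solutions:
 f(c) = C1 + sqrt(2)*exp(sqrt(2)*c) - 2*sqrt(3)*sin(sqrt(3)*c)/3


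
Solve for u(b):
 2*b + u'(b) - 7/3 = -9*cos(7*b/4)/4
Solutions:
 u(b) = C1 - b^2 + 7*b/3 - 9*sin(7*b/4)/7


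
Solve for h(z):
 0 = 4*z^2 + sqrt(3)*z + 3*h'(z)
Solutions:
 h(z) = C1 - 4*z^3/9 - sqrt(3)*z^2/6


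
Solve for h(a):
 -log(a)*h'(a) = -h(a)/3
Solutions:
 h(a) = C1*exp(li(a)/3)


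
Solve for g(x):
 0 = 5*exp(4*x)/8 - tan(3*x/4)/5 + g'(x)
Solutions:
 g(x) = C1 - 5*exp(4*x)/32 - 4*log(cos(3*x/4))/15


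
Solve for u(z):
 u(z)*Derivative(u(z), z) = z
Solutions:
 u(z) = -sqrt(C1 + z^2)
 u(z) = sqrt(C1 + z^2)


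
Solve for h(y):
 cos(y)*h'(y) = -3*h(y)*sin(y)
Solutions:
 h(y) = C1*cos(y)^3


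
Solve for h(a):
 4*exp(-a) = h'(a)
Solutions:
 h(a) = C1 - 4*exp(-a)


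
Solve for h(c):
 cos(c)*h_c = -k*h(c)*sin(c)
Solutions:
 h(c) = C1*exp(k*log(cos(c)))


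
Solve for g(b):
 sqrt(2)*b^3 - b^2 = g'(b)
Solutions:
 g(b) = C1 + sqrt(2)*b^4/4 - b^3/3


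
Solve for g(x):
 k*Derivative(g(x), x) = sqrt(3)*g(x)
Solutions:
 g(x) = C1*exp(sqrt(3)*x/k)


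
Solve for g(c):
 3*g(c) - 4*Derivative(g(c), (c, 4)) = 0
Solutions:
 g(c) = C1*exp(-sqrt(2)*3^(1/4)*c/2) + C2*exp(sqrt(2)*3^(1/4)*c/2) + C3*sin(sqrt(2)*3^(1/4)*c/2) + C4*cos(sqrt(2)*3^(1/4)*c/2)


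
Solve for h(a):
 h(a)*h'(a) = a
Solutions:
 h(a) = -sqrt(C1 + a^2)
 h(a) = sqrt(C1 + a^2)


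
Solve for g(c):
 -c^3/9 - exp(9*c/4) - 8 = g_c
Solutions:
 g(c) = C1 - c^4/36 - 8*c - 4*exp(9*c/4)/9


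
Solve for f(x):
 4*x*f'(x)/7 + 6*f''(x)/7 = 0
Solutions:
 f(x) = C1 + C2*erf(sqrt(3)*x/3)


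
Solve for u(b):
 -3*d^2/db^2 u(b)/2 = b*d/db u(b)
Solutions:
 u(b) = C1 + C2*erf(sqrt(3)*b/3)


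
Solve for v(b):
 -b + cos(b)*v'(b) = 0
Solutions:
 v(b) = C1 + Integral(b/cos(b), b)


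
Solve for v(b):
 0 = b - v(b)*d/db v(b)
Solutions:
 v(b) = -sqrt(C1 + b^2)
 v(b) = sqrt(C1 + b^2)


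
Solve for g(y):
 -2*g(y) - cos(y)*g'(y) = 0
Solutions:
 g(y) = C1*(sin(y) - 1)/(sin(y) + 1)


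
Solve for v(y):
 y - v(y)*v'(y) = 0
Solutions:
 v(y) = -sqrt(C1 + y^2)
 v(y) = sqrt(C1 + y^2)


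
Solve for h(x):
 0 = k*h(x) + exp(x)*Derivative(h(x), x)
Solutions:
 h(x) = C1*exp(k*exp(-x))


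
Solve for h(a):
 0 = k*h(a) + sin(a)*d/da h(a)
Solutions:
 h(a) = C1*exp(k*(-log(cos(a) - 1) + log(cos(a) + 1))/2)


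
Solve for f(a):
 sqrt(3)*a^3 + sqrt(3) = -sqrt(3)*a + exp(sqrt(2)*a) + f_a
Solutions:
 f(a) = C1 + sqrt(3)*a^4/4 + sqrt(3)*a^2/2 + sqrt(3)*a - sqrt(2)*exp(sqrt(2)*a)/2


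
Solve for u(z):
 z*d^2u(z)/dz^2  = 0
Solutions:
 u(z) = C1 + C2*z


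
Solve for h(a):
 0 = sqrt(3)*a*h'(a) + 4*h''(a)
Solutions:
 h(a) = C1 + C2*erf(sqrt(2)*3^(1/4)*a/4)


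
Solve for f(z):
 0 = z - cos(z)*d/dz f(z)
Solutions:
 f(z) = C1 + Integral(z/cos(z), z)


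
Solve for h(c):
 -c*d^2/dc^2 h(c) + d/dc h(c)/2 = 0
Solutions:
 h(c) = C1 + C2*c^(3/2)


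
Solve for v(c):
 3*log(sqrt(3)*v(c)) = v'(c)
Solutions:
 -2*Integral(1/(2*log(_y) + log(3)), (_y, v(c)))/3 = C1 - c


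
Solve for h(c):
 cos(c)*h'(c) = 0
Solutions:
 h(c) = C1


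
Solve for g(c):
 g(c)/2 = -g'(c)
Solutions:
 g(c) = C1*exp(-c/2)


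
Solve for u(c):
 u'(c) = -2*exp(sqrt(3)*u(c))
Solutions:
 u(c) = sqrt(3)*(2*log(1/(C1 + 2*c)) - log(3))/6


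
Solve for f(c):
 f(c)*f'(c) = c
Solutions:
 f(c) = -sqrt(C1 + c^2)
 f(c) = sqrt(C1 + c^2)


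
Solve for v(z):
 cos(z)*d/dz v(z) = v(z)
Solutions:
 v(z) = C1*sqrt(sin(z) + 1)/sqrt(sin(z) - 1)


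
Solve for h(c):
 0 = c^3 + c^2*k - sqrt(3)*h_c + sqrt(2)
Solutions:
 h(c) = C1 + sqrt(3)*c^4/12 + sqrt(3)*c^3*k/9 + sqrt(6)*c/3


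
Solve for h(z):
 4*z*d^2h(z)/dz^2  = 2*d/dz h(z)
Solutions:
 h(z) = C1 + C2*z^(3/2)


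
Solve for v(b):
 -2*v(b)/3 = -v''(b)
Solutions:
 v(b) = C1*exp(-sqrt(6)*b/3) + C2*exp(sqrt(6)*b/3)


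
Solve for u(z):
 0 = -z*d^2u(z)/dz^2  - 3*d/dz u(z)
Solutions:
 u(z) = C1 + C2/z^2


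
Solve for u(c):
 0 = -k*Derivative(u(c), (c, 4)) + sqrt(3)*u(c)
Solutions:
 u(c) = C1*exp(-3^(1/8)*c*(1/k)^(1/4)) + C2*exp(3^(1/8)*c*(1/k)^(1/4)) + C3*exp(-3^(1/8)*I*c*(1/k)^(1/4)) + C4*exp(3^(1/8)*I*c*(1/k)^(1/4))


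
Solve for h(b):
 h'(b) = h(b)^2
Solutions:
 h(b) = -1/(C1 + b)


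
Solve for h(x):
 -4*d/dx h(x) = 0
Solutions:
 h(x) = C1


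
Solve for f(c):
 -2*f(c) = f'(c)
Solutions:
 f(c) = C1*exp(-2*c)


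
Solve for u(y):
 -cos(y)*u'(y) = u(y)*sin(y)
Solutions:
 u(y) = C1*cos(y)


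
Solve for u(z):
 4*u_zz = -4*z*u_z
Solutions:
 u(z) = C1 + C2*erf(sqrt(2)*z/2)


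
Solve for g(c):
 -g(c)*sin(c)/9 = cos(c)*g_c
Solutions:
 g(c) = C1*cos(c)^(1/9)


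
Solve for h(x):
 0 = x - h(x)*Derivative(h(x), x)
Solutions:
 h(x) = -sqrt(C1 + x^2)
 h(x) = sqrt(C1 + x^2)


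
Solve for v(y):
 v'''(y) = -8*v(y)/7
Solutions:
 v(y) = C3*exp(-2*7^(2/3)*y/7) + (C1*sin(sqrt(3)*7^(2/3)*y/7) + C2*cos(sqrt(3)*7^(2/3)*y/7))*exp(7^(2/3)*y/7)


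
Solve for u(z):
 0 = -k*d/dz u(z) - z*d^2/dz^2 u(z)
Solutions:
 u(z) = C1 + z^(1 - re(k))*(C2*sin(log(z)*Abs(im(k))) + C3*cos(log(z)*im(k)))


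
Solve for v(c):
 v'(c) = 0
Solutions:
 v(c) = C1


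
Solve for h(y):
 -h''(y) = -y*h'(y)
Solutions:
 h(y) = C1 + C2*erfi(sqrt(2)*y/2)


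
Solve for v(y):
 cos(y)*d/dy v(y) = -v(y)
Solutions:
 v(y) = C1*sqrt(sin(y) - 1)/sqrt(sin(y) + 1)


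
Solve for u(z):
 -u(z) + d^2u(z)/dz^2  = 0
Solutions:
 u(z) = C1*exp(-z) + C2*exp(z)


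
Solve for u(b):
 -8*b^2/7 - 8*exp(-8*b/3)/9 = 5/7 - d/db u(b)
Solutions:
 u(b) = C1 + 8*b^3/21 + 5*b/7 - exp(-8*b/3)/3


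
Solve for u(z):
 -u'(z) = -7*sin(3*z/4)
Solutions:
 u(z) = C1 - 28*cos(3*z/4)/3


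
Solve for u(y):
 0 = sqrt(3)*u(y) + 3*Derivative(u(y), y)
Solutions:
 u(y) = C1*exp(-sqrt(3)*y/3)


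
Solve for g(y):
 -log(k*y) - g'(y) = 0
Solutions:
 g(y) = C1 - y*log(k*y) + y


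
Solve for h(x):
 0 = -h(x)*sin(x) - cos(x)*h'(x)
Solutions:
 h(x) = C1*cos(x)


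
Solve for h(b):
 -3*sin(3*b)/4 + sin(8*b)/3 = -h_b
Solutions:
 h(b) = C1 - cos(3*b)/4 + cos(8*b)/24


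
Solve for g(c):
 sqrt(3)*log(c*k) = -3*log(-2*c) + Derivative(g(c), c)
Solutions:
 g(c) = C1 + c*(sqrt(3)*log(-k) - 3 - sqrt(3) + 3*log(2)) + c*(sqrt(3) + 3)*log(-c)


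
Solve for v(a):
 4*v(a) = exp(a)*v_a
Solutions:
 v(a) = C1*exp(-4*exp(-a))
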